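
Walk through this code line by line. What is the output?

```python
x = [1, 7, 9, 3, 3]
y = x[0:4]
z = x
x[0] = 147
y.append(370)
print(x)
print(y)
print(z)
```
[147, 7, 9, 3, 3]
[1, 7, 9, 3, 370]
[147, 7, 9, 3, 3]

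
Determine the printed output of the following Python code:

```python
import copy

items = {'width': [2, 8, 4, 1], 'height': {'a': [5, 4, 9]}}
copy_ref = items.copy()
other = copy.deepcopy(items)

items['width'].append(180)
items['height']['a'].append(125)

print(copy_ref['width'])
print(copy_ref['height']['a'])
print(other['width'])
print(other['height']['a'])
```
[2, 8, 4, 1, 180]
[5, 4, 9, 125]
[2, 8, 4, 1]
[5, 4, 9]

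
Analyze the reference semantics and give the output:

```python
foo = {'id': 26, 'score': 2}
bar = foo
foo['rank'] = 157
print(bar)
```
{'id': 26, 'score': 2, 'rank': 157}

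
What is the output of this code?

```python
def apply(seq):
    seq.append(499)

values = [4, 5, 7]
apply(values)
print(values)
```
[4, 5, 7, 499]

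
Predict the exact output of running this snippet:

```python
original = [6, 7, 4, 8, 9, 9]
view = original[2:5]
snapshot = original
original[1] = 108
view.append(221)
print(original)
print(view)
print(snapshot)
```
[6, 108, 4, 8, 9, 9]
[4, 8, 9, 221]
[6, 108, 4, 8, 9, 9]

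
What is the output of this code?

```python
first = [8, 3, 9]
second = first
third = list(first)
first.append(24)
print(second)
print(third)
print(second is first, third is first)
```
[8, 3, 9, 24]
[8, 3, 9]
True False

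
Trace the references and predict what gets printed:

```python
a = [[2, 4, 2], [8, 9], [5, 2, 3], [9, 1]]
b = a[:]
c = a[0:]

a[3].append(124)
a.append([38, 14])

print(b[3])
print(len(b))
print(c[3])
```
[9, 1, 124]
4
[9, 1, 124]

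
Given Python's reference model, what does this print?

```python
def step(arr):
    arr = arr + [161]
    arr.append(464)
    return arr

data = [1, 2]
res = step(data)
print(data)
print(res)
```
[1, 2]
[1, 2, 161, 464]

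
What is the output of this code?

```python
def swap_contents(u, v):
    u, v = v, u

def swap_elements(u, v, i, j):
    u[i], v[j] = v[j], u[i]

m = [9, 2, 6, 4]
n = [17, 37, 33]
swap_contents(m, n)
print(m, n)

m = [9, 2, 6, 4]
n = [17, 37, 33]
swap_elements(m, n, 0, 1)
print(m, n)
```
[9, 2, 6, 4] [17, 37, 33]
[37, 2, 6, 4] [17, 9, 33]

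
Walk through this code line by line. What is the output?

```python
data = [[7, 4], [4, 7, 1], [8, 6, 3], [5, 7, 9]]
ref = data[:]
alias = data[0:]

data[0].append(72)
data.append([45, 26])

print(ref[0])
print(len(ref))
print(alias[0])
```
[7, 4, 72]
4
[7, 4, 72]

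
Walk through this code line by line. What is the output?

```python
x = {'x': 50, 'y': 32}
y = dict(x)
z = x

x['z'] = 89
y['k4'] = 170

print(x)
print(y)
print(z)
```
{'x': 50, 'y': 32, 'z': 89}
{'x': 50, 'y': 32, 'k4': 170}
{'x': 50, 'y': 32, 'z': 89}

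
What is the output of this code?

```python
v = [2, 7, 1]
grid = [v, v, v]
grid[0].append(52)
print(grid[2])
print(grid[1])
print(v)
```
[2, 7, 1, 52]
[2, 7, 1, 52]
[2, 7, 1, 52]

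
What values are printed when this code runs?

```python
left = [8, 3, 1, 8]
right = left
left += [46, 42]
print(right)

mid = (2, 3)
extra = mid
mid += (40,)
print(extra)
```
[8, 3, 1, 8, 46, 42]
(2, 3)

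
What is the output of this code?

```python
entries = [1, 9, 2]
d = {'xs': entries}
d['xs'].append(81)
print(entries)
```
[1, 9, 2, 81]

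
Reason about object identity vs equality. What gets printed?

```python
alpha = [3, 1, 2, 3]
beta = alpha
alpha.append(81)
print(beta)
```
[3, 1, 2, 3, 81]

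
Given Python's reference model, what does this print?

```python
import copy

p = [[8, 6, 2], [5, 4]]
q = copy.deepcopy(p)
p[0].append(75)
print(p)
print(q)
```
[[8, 6, 2, 75], [5, 4]]
[[8, 6, 2], [5, 4]]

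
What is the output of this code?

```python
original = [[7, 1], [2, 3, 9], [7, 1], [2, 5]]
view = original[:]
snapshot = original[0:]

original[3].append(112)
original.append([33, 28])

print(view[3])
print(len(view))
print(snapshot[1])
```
[2, 5, 112]
4
[2, 3, 9]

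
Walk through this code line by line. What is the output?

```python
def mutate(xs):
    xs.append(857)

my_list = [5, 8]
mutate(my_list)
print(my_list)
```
[5, 8, 857]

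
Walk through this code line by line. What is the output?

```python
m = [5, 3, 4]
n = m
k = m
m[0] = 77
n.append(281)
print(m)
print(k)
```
[77, 3, 4, 281]
[77, 3, 4, 281]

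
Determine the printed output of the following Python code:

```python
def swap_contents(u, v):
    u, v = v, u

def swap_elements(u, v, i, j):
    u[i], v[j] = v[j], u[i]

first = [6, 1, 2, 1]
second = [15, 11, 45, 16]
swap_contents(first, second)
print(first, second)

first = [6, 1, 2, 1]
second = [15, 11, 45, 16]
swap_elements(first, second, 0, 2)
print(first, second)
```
[6, 1, 2, 1] [15, 11, 45, 16]
[45, 1, 2, 1] [15, 11, 6, 16]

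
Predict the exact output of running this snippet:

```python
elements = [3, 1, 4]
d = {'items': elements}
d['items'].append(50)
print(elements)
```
[3, 1, 4, 50]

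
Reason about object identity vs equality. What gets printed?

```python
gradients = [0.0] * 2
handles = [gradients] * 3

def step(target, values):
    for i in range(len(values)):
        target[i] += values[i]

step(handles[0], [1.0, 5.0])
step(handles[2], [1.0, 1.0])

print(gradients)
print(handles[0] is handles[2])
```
[2.0, 6.0]
True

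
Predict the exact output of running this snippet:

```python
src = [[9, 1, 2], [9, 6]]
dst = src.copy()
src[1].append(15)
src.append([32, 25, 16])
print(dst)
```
[[9, 1, 2], [9, 6, 15]]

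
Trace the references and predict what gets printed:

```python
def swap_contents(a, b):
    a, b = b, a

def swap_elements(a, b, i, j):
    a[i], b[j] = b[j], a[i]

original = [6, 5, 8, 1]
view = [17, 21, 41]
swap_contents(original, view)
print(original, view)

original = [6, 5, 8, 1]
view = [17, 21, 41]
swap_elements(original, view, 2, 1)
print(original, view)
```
[6, 5, 8, 1] [17, 21, 41]
[6, 5, 21, 1] [17, 8, 41]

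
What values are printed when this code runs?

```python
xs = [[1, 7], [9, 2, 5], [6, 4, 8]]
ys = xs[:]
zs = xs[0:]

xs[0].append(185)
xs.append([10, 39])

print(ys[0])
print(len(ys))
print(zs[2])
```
[1, 7, 185]
3
[6, 4, 8]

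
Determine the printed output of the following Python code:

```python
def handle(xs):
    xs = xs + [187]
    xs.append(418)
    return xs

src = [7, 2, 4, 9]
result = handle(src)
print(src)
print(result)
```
[7, 2, 4, 9]
[7, 2, 4, 9, 187, 418]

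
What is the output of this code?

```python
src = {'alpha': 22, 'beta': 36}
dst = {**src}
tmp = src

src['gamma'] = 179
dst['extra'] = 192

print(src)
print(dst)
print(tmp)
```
{'alpha': 22, 'beta': 36, 'gamma': 179}
{'alpha': 22, 'beta': 36, 'extra': 192}
{'alpha': 22, 'beta': 36, 'gamma': 179}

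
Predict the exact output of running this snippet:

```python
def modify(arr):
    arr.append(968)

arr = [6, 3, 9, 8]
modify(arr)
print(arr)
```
[6, 3, 9, 8, 968]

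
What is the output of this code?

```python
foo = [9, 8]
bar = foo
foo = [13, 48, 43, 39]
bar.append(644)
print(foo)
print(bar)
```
[13, 48, 43, 39]
[9, 8, 644]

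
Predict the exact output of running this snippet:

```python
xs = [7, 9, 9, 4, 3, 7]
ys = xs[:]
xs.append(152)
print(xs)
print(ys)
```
[7, 9, 9, 4, 3, 7, 152]
[7, 9, 9, 4, 3, 7]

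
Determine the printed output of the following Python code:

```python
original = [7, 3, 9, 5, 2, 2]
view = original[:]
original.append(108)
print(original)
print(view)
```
[7, 3, 9, 5, 2, 2, 108]
[7, 3, 9, 5, 2, 2]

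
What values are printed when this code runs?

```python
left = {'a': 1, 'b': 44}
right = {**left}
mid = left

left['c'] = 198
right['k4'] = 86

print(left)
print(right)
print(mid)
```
{'a': 1, 'b': 44, 'c': 198}
{'a': 1, 'b': 44, 'k4': 86}
{'a': 1, 'b': 44, 'c': 198}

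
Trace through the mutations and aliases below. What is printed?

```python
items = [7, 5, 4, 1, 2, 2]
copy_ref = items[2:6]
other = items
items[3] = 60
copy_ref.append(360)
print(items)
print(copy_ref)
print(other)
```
[7, 5, 4, 60, 2, 2]
[4, 1, 2, 2, 360]
[7, 5, 4, 60, 2, 2]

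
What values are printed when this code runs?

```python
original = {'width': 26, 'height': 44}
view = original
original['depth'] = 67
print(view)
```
{'width': 26, 'height': 44, 'depth': 67}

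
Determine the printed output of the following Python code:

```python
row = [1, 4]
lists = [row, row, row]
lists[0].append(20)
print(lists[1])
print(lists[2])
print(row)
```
[1, 4, 20]
[1, 4, 20]
[1, 4, 20]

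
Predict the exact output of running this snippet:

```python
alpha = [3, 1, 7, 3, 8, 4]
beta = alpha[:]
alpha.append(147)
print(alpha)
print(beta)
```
[3, 1, 7, 3, 8, 4, 147]
[3, 1, 7, 3, 8, 4]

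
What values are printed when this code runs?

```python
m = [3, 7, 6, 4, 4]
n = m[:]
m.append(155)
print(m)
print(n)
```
[3, 7, 6, 4, 4, 155]
[3, 7, 6, 4, 4]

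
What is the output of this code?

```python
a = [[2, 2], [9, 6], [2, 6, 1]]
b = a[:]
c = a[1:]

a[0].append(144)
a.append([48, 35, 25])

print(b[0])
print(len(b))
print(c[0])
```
[2, 2, 144]
3
[9, 6]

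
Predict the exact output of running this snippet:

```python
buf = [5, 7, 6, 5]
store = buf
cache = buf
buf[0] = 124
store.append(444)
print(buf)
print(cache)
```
[124, 7, 6, 5, 444]
[124, 7, 6, 5, 444]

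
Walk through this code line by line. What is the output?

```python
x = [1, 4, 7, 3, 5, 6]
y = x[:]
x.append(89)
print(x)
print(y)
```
[1, 4, 7, 3, 5, 6, 89]
[1, 4, 7, 3, 5, 6]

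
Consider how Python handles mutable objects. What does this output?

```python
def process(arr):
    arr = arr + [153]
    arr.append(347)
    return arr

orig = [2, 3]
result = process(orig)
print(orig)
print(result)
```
[2, 3]
[2, 3, 153, 347]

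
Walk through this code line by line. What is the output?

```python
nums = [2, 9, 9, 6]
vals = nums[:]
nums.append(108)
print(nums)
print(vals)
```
[2, 9, 9, 6, 108]
[2, 9, 9, 6]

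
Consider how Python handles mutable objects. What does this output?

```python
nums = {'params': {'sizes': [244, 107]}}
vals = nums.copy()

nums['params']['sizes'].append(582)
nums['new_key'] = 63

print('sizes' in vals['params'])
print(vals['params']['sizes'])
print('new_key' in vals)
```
True
[244, 107, 582]
False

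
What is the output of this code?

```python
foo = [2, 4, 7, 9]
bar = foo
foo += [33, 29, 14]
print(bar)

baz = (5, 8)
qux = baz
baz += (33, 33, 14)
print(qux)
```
[2, 4, 7, 9, 33, 29, 14]
(5, 8)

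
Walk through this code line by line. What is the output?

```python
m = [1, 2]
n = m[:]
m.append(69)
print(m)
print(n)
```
[1, 2, 69]
[1, 2]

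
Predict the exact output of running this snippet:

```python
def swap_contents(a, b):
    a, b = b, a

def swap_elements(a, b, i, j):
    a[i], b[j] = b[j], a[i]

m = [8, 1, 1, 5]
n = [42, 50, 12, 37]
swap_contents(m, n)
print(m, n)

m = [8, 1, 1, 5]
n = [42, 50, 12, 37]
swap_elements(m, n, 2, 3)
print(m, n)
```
[8, 1, 1, 5] [42, 50, 12, 37]
[8, 1, 37, 5] [42, 50, 12, 1]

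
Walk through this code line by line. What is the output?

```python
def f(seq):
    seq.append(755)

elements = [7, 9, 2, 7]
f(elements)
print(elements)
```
[7, 9, 2, 7, 755]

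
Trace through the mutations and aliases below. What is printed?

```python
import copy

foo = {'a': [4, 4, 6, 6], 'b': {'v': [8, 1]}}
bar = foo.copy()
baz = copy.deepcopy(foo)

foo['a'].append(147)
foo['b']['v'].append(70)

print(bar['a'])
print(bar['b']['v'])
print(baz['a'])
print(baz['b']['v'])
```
[4, 4, 6, 6, 147]
[8, 1, 70]
[4, 4, 6, 6]
[8, 1]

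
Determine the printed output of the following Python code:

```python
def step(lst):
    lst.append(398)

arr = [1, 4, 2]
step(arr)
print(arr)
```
[1, 4, 2, 398]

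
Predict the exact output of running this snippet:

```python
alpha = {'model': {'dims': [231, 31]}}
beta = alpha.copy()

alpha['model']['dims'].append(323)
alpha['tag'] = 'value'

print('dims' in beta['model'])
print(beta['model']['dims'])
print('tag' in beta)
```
True
[231, 31, 323]
False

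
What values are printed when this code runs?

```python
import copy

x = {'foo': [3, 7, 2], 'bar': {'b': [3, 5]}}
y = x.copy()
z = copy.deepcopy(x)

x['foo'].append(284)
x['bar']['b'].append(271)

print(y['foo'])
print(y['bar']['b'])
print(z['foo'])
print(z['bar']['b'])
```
[3, 7, 2, 284]
[3, 5, 271]
[3, 7, 2]
[3, 5]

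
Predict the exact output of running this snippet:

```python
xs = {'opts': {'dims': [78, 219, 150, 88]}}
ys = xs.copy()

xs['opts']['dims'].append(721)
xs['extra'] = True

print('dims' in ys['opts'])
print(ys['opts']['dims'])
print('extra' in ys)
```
True
[78, 219, 150, 88, 721]
False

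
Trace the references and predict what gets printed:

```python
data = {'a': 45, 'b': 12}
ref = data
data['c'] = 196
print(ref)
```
{'a': 45, 'b': 12, 'c': 196}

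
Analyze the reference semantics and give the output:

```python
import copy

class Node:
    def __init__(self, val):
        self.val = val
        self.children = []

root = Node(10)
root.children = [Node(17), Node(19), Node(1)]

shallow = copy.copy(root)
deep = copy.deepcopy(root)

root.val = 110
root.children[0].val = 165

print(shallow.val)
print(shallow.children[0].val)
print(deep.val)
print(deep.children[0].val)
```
10
165
10
17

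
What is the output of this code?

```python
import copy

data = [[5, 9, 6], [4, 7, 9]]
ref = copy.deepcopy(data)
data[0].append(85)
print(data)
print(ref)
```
[[5, 9, 6, 85], [4, 7, 9]]
[[5, 9, 6], [4, 7, 9]]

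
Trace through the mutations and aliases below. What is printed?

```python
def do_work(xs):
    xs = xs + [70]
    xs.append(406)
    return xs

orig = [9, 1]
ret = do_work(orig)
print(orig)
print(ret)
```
[9, 1]
[9, 1, 70, 406]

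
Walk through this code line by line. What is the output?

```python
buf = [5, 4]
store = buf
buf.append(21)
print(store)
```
[5, 4, 21]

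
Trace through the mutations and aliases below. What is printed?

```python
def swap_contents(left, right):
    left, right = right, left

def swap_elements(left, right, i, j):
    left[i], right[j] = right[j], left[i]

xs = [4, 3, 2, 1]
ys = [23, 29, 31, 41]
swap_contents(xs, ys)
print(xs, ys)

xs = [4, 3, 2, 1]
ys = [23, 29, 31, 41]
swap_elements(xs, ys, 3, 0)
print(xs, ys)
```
[4, 3, 2, 1] [23, 29, 31, 41]
[4, 3, 2, 23] [1, 29, 31, 41]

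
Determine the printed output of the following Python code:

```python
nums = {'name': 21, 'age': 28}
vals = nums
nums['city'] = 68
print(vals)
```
{'name': 21, 'age': 28, 'city': 68}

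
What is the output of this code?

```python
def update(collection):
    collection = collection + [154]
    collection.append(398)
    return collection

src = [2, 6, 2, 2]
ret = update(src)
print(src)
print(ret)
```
[2, 6, 2, 2]
[2, 6, 2, 2, 154, 398]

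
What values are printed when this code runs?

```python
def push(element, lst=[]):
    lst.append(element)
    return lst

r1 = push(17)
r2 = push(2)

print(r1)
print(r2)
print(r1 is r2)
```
[17, 2]
[17, 2]
True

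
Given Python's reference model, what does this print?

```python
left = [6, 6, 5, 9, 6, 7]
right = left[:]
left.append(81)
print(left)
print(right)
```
[6, 6, 5, 9, 6, 7, 81]
[6, 6, 5, 9, 6, 7]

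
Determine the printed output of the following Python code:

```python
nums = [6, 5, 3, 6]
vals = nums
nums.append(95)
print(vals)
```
[6, 5, 3, 6, 95]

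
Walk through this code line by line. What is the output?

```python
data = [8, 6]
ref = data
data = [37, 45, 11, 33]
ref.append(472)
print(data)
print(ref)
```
[37, 45, 11, 33]
[8, 6, 472]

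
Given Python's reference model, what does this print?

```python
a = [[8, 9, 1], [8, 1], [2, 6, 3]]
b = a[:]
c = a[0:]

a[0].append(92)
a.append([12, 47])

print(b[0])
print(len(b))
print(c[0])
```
[8, 9, 1, 92]
3
[8, 9, 1, 92]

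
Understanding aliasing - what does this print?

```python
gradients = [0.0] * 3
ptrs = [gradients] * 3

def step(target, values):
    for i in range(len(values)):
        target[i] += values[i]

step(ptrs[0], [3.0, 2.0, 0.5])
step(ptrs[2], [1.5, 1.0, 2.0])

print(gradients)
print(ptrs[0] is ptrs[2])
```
[4.5, 3.0, 2.5]
True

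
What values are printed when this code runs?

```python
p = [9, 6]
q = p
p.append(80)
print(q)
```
[9, 6, 80]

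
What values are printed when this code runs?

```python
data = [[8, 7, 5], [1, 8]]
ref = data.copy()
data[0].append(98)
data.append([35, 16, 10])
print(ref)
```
[[8, 7, 5, 98], [1, 8]]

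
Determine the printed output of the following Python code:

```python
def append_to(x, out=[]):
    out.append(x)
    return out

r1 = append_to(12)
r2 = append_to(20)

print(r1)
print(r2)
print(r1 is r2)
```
[12, 20]
[12, 20]
True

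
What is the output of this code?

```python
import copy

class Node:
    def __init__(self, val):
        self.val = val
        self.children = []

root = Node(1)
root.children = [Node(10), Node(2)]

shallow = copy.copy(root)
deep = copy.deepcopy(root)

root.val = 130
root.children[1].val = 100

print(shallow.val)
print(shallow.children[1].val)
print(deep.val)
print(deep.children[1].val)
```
1
100
1
2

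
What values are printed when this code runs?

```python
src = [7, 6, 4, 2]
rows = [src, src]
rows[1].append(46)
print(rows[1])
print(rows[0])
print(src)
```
[7, 6, 4, 2, 46]
[7, 6, 4, 2, 46]
[7, 6, 4, 2, 46]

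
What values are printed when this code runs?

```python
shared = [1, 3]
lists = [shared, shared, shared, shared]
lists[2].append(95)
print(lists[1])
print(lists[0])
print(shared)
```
[1, 3, 95]
[1, 3, 95]
[1, 3, 95]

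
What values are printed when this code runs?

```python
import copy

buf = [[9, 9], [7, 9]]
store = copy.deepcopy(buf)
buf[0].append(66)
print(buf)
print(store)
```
[[9, 9, 66], [7, 9]]
[[9, 9], [7, 9]]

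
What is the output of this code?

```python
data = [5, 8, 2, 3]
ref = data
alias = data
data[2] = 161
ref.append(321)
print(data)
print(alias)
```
[5, 8, 161, 3, 321]
[5, 8, 161, 3, 321]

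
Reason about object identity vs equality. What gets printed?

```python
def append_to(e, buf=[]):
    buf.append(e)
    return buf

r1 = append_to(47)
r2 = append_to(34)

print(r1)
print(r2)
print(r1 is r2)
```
[47, 34]
[47, 34]
True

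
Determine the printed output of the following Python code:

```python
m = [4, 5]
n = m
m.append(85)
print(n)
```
[4, 5, 85]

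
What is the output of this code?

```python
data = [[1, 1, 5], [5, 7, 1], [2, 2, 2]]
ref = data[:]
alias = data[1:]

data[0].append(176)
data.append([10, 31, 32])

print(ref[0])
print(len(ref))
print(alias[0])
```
[1, 1, 5, 176]
3
[5, 7, 1]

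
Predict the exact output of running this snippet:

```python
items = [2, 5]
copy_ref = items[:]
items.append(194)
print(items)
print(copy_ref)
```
[2, 5, 194]
[2, 5]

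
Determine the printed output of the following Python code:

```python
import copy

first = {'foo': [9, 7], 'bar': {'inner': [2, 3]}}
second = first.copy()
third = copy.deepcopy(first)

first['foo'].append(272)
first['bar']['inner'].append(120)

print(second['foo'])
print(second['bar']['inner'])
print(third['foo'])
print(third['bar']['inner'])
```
[9, 7, 272]
[2, 3, 120]
[9, 7]
[2, 3]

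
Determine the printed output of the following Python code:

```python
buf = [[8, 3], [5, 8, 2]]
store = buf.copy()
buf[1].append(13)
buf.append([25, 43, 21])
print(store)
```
[[8, 3], [5, 8, 2, 13]]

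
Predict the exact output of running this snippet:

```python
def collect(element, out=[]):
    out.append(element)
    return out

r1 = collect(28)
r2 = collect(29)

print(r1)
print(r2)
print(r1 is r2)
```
[28, 29]
[28, 29]
True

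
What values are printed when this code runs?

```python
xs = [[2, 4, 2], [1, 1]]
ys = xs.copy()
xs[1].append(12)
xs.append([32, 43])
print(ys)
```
[[2, 4, 2], [1, 1, 12]]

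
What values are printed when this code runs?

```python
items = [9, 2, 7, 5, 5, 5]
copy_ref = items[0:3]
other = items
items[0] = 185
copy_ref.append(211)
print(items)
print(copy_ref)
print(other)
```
[185, 2, 7, 5, 5, 5]
[9, 2, 7, 211]
[185, 2, 7, 5, 5, 5]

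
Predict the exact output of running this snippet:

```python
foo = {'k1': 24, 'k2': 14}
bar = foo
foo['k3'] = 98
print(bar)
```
{'k1': 24, 'k2': 14, 'k3': 98}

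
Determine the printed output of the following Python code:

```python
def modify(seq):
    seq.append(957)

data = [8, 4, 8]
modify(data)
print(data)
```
[8, 4, 8, 957]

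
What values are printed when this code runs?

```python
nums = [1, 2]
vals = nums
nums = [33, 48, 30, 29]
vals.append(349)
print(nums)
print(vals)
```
[33, 48, 30, 29]
[1, 2, 349]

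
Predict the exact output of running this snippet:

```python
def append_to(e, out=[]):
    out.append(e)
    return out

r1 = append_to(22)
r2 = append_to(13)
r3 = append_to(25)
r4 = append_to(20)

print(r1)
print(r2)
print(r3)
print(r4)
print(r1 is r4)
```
[22, 13, 25, 20]
[22, 13, 25, 20]
[22, 13, 25, 20]
[22, 13, 25, 20]
True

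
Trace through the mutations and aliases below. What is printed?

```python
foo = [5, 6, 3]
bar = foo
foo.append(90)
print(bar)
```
[5, 6, 3, 90]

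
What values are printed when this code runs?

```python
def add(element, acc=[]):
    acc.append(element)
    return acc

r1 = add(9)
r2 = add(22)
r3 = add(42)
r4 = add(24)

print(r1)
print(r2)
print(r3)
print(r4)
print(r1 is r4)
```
[9, 22, 42, 24]
[9, 22, 42, 24]
[9, 22, 42, 24]
[9, 22, 42, 24]
True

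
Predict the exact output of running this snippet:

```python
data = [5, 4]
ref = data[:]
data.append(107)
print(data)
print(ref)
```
[5, 4, 107]
[5, 4]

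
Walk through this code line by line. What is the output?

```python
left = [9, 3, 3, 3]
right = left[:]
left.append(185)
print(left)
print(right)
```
[9, 3, 3, 3, 185]
[9, 3, 3, 3]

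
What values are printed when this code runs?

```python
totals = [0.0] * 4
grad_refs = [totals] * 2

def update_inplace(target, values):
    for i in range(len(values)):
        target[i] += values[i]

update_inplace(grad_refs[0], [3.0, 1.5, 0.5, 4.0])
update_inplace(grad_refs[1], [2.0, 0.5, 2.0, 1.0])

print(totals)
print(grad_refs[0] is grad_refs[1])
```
[5.0, 2.0, 2.5, 5.0]
True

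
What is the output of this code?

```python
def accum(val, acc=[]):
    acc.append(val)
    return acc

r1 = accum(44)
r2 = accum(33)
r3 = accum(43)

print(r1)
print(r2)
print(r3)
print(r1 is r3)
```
[44, 33, 43]
[44, 33, 43]
[44, 33, 43]
True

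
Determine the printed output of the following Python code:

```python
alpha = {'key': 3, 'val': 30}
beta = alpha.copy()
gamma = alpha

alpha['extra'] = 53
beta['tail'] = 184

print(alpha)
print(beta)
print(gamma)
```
{'key': 3, 'val': 30, 'extra': 53}
{'key': 3, 'val': 30, 'tail': 184}
{'key': 3, 'val': 30, 'extra': 53}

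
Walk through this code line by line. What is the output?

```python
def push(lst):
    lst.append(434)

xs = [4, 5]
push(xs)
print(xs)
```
[4, 5, 434]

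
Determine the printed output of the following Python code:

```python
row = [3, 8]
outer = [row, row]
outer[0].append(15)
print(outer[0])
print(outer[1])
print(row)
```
[3, 8, 15]
[3, 8, 15]
[3, 8, 15]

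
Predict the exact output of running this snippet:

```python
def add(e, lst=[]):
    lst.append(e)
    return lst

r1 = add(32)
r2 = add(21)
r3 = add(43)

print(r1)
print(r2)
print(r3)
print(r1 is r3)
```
[32, 21, 43]
[32, 21, 43]
[32, 21, 43]
True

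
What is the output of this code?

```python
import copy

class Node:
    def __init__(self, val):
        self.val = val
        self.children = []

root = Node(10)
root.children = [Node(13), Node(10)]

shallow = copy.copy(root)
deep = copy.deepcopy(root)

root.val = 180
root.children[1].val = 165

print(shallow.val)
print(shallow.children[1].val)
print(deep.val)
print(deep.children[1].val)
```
10
165
10
10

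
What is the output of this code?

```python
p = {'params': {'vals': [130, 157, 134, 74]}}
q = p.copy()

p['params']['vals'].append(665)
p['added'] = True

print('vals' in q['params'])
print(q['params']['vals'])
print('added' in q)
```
True
[130, 157, 134, 74, 665]
False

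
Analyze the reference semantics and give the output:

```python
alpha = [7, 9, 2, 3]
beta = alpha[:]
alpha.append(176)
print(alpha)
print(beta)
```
[7, 9, 2, 3, 176]
[7, 9, 2, 3]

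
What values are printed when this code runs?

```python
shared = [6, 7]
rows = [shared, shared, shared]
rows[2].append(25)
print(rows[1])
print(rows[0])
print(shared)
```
[6, 7, 25]
[6, 7, 25]
[6, 7, 25]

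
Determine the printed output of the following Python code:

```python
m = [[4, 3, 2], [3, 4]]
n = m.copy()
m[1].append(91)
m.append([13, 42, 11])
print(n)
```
[[4, 3, 2], [3, 4, 91]]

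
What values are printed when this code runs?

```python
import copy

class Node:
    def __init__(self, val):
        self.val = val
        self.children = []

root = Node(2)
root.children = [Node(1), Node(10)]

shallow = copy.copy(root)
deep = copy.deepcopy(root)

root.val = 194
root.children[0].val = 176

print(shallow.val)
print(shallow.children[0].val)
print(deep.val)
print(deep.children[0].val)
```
2
176
2
1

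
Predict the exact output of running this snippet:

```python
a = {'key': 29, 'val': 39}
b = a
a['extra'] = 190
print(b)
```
{'key': 29, 'val': 39, 'extra': 190}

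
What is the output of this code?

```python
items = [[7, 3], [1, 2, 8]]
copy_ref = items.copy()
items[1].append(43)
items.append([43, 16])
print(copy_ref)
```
[[7, 3], [1, 2, 8, 43]]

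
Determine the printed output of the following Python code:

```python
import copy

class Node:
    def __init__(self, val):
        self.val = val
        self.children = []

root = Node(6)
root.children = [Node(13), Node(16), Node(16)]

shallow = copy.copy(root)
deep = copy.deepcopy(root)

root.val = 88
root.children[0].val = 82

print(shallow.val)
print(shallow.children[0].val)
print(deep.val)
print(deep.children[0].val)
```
6
82
6
13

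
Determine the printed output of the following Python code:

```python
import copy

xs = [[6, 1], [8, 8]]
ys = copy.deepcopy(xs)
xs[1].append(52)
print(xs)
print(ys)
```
[[6, 1], [8, 8, 52]]
[[6, 1], [8, 8]]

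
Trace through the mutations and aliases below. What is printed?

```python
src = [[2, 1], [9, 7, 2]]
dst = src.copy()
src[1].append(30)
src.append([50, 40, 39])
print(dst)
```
[[2, 1], [9, 7, 2, 30]]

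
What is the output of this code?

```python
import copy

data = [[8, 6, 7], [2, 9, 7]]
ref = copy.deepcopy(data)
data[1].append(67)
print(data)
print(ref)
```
[[8, 6, 7], [2, 9, 7, 67]]
[[8, 6, 7], [2, 9, 7]]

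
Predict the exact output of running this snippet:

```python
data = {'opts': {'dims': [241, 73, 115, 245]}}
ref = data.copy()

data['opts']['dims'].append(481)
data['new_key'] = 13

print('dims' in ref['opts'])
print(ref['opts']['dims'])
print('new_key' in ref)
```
True
[241, 73, 115, 245, 481]
False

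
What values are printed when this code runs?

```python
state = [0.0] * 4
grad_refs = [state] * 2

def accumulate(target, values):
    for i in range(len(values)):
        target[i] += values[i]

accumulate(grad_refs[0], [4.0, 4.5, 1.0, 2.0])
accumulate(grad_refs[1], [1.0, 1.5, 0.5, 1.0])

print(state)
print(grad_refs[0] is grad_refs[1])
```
[5.0, 6.0, 1.5, 3.0]
True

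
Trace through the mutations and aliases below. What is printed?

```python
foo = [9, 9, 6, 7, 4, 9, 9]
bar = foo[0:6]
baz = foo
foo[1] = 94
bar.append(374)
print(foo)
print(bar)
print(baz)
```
[9, 94, 6, 7, 4, 9, 9]
[9, 9, 6, 7, 4, 9, 374]
[9, 94, 6, 7, 4, 9, 9]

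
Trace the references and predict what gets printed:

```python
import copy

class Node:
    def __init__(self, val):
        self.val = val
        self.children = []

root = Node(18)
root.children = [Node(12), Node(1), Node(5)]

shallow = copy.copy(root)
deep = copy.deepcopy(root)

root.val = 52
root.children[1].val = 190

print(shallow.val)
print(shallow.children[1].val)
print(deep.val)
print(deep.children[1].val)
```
18
190
18
1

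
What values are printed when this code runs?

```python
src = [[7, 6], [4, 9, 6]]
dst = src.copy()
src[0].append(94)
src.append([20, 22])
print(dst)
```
[[7, 6, 94], [4, 9, 6]]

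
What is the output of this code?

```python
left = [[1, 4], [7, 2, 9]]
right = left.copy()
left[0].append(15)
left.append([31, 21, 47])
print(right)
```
[[1, 4, 15], [7, 2, 9]]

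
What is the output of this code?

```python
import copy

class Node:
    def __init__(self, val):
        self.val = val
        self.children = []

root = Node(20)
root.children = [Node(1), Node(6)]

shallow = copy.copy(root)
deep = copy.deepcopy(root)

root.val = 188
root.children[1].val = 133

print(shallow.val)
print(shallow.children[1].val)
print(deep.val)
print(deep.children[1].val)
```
20
133
20
6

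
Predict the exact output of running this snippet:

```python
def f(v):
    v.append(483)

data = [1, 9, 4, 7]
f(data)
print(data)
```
[1, 9, 4, 7, 483]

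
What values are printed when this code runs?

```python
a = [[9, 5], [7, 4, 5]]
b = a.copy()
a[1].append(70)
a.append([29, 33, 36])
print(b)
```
[[9, 5], [7, 4, 5, 70]]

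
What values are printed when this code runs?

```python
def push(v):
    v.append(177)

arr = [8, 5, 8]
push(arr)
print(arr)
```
[8, 5, 8, 177]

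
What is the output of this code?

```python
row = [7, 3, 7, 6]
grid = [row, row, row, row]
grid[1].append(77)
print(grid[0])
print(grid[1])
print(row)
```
[7, 3, 7, 6, 77]
[7, 3, 7, 6, 77]
[7, 3, 7, 6, 77]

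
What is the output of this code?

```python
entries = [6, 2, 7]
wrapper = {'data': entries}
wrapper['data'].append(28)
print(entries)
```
[6, 2, 7, 28]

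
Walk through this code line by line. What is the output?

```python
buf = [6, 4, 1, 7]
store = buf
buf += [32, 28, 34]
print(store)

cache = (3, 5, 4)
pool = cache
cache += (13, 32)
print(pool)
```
[6, 4, 1, 7, 32, 28, 34]
(3, 5, 4)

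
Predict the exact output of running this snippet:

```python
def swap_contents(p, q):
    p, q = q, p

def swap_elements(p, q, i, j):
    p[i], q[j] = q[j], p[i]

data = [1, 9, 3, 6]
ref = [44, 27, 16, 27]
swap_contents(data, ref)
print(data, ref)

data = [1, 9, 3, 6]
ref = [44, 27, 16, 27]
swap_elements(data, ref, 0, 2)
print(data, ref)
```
[1, 9, 3, 6] [44, 27, 16, 27]
[16, 9, 3, 6] [44, 27, 1, 27]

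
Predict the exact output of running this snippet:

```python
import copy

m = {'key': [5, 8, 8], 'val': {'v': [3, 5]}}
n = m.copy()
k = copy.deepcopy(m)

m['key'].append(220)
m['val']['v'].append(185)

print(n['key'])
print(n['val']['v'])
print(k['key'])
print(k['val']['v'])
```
[5, 8, 8, 220]
[3, 5, 185]
[5, 8, 8]
[3, 5]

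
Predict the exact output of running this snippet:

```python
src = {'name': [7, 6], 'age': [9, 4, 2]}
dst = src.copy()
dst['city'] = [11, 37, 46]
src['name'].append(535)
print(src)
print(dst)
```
{'name': [7, 6, 535], 'age': [9, 4, 2]}
{'name': [7, 6, 535], 'age': [9, 4, 2], 'city': [11, 37, 46]}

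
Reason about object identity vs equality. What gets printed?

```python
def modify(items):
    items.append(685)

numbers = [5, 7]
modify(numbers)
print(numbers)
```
[5, 7, 685]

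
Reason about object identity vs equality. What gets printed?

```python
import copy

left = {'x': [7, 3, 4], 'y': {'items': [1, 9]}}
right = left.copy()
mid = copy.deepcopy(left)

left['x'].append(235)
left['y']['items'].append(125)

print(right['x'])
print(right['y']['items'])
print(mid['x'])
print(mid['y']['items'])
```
[7, 3, 4, 235]
[1, 9, 125]
[7, 3, 4]
[1, 9]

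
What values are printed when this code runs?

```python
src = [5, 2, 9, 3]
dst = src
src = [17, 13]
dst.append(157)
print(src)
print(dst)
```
[17, 13]
[5, 2, 9, 3, 157]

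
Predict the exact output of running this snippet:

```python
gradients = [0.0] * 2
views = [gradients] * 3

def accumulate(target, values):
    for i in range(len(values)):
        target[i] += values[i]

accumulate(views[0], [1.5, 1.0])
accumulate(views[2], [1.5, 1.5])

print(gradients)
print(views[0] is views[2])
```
[3.0, 2.5]
True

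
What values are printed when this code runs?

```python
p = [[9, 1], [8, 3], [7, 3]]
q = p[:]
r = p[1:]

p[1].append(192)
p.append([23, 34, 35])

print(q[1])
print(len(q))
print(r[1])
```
[8, 3, 192]
3
[7, 3]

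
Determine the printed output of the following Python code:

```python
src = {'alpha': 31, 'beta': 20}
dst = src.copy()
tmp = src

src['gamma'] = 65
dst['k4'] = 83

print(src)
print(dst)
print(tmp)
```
{'alpha': 31, 'beta': 20, 'gamma': 65}
{'alpha': 31, 'beta': 20, 'k4': 83}
{'alpha': 31, 'beta': 20, 'gamma': 65}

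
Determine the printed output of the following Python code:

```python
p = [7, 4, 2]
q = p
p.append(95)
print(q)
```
[7, 4, 2, 95]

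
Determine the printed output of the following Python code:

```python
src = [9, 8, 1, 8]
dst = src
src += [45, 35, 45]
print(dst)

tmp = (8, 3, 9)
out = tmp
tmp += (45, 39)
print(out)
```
[9, 8, 1, 8, 45, 35, 45]
(8, 3, 9)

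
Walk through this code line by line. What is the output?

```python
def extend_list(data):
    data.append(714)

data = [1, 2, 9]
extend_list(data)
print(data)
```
[1, 2, 9, 714]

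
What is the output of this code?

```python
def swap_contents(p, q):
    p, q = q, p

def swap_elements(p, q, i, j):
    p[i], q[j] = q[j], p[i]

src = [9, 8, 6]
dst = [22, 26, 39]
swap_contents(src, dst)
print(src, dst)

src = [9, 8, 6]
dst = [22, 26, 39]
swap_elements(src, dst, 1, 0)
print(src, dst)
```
[9, 8, 6] [22, 26, 39]
[9, 22, 6] [8, 26, 39]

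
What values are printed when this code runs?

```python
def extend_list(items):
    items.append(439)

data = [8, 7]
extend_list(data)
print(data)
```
[8, 7, 439]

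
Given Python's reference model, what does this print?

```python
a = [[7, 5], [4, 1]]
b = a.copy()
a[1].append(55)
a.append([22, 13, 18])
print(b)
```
[[7, 5], [4, 1, 55]]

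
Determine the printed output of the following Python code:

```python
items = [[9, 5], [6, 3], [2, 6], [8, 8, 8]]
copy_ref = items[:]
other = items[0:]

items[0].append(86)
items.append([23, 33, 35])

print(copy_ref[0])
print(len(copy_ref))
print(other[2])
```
[9, 5, 86]
4
[2, 6]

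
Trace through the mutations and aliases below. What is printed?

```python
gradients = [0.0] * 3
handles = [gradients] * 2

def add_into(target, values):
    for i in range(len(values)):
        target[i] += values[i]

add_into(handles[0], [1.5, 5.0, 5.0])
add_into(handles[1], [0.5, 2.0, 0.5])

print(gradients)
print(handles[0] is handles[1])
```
[2.0, 7.0, 5.5]
True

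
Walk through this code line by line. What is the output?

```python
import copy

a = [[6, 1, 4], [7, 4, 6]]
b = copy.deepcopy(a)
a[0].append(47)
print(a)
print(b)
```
[[6, 1, 4, 47], [7, 4, 6]]
[[6, 1, 4], [7, 4, 6]]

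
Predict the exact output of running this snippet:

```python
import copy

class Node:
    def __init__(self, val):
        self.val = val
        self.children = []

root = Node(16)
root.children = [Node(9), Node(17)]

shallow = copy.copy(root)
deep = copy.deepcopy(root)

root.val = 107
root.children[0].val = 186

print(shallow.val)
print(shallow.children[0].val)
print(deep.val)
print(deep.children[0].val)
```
16
186
16
9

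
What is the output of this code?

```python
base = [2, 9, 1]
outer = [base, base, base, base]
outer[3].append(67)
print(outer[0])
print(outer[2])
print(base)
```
[2, 9, 1, 67]
[2, 9, 1, 67]
[2, 9, 1, 67]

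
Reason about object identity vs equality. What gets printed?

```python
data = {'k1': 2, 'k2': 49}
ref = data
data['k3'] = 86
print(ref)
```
{'k1': 2, 'k2': 49, 'k3': 86}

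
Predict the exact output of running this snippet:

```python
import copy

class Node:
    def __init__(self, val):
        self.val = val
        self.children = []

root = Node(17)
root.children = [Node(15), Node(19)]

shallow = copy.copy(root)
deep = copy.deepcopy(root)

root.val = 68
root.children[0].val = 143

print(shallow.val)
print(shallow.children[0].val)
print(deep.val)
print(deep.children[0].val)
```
17
143
17
15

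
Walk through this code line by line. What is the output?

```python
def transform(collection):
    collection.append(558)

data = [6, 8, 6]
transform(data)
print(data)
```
[6, 8, 6, 558]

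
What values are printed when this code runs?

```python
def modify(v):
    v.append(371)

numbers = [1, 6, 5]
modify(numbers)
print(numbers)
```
[1, 6, 5, 371]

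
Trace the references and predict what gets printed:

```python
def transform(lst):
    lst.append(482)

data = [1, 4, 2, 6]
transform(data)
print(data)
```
[1, 4, 2, 6, 482]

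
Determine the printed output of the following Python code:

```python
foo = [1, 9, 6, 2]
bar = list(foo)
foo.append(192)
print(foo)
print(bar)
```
[1, 9, 6, 2, 192]
[1, 9, 6, 2]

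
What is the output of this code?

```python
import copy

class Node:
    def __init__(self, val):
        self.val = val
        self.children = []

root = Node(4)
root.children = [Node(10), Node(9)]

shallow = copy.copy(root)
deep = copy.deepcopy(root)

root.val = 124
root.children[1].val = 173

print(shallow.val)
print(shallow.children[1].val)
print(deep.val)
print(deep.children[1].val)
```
4
173
4
9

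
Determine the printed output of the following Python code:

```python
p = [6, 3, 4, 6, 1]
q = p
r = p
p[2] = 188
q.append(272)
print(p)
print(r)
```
[6, 3, 188, 6, 1, 272]
[6, 3, 188, 6, 1, 272]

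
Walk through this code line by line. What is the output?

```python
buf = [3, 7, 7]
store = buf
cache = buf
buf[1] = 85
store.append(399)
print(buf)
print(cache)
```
[3, 85, 7, 399]
[3, 85, 7, 399]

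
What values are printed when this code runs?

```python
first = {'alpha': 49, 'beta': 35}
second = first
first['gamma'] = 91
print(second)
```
{'alpha': 49, 'beta': 35, 'gamma': 91}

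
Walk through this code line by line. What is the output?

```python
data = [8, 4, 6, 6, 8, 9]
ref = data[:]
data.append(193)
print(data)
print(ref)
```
[8, 4, 6, 6, 8, 9, 193]
[8, 4, 6, 6, 8, 9]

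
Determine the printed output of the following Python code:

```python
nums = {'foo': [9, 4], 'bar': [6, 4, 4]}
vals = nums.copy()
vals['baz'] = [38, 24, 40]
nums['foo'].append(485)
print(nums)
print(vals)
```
{'foo': [9, 4, 485], 'bar': [6, 4, 4]}
{'foo': [9, 4, 485], 'bar': [6, 4, 4], 'baz': [38, 24, 40]}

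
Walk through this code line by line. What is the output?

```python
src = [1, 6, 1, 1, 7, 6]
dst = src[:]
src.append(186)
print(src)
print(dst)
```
[1, 6, 1, 1, 7, 6, 186]
[1, 6, 1, 1, 7, 6]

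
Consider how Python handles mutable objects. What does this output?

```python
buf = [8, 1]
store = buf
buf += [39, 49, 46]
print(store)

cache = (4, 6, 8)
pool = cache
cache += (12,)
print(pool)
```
[8, 1, 39, 49, 46]
(4, 6, 8)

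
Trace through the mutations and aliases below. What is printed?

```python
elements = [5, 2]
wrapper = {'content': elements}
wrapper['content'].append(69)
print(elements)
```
[5, 2, 69]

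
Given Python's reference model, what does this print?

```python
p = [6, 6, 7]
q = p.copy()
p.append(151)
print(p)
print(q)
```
[6, 6, 7, 151]
[6, 6, 7]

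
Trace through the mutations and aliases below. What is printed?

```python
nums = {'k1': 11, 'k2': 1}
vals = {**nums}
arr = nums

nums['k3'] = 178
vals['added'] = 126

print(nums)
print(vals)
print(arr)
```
{'k1': 11, 'k2': 1, 'k3': 178}
{'k1': 11, 'k2': 1, 'added': 126}
{'k1': 11, 'k2': 1, 'k3': 178}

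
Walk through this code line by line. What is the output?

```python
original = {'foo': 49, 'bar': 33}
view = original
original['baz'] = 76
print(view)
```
{'foo': 49, 'bar': 33, 'baz': 76}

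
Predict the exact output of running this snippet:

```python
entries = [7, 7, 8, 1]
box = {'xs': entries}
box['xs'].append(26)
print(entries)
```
[7, 7, 8, 1, 26]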